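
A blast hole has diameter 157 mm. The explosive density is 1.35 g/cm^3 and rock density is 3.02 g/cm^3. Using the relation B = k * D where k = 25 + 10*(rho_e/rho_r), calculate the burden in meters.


First, compute k:
rho_e / rho_r = 1.35 / 3.02 = 0.4470198675
k = 25 + 10 * 0.4470198675 = 29.47019868
Then, compute burden:
B = k * D / 1000 = 29.47019868 * 157 / 1000
= 4626.821192 / 1000
= 4.6268 m

4.6268 m


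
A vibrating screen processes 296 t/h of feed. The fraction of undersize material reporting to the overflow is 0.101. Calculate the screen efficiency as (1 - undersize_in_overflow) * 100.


89.9%

Screen efficiency = (1 - fraction of undersize in overflow) * 100
= (1 - 0.101) * 100
= 0.899 * 100
= 89.9%


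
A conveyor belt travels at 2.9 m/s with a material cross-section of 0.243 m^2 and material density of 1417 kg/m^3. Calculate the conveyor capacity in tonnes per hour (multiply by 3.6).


Volumetric flow = speed * area
= 2.9 * 0.243 = 0.7047 m^3/s
Mass flow = volumetric * density
= 0.7047 * 1417 = 998.5599 kg/s
Convert to t/h: multiply by 3.6
Capacity = 998.5599 * 3.6
= 3594.8156 t/h

3594.8156 t/h


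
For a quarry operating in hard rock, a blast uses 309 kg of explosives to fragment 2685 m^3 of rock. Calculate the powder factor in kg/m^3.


Powder factor = explosive mass / rock volume
= 309 / 2685
= 0.1151 kg/m^3

0.1151 kg/m^3


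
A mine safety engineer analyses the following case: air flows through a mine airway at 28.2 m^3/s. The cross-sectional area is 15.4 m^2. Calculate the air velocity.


1.8312 m/s

Velocity = flow rate / cross-sectional area
= 28.2 / 15.4
= 1.8312 m/s


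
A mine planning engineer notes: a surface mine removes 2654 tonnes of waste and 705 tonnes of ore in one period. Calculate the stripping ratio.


3.7645

Stripping ratio = waste tonnage / ore tonnage
= 2654 / 705
= 3.7645


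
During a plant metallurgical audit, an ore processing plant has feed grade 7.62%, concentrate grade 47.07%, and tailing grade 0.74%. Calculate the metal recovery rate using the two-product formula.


91.7308%

Using the two-product formula:
R = 100 * c * (f - t) / (f * (c - t))
Numerator = 100 * 47.07 * (7.62 - 0.74)
= 100 * 47.07 * 6.88
= 32384.16
Denominator = 7.62 * (47.07 - 0.74)
= 7.62 * 46.33
= 353.0346
R = 32384.16 / 353.0346
= 91.7308%


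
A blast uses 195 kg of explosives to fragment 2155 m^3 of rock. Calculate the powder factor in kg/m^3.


Powder factor = explosive mass / rock volume
= 195 / 2155
= 0.0905 kg/m^3

0.0905 kg/m^3


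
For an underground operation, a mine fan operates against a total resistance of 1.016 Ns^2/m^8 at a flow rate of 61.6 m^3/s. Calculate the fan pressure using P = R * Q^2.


Compute Q^2:
Q^2 = 61.6^2 = 3794.56
Compute pressure:
P = R * Q^2 = 1.016 * 3794.56
= 3855.273 Pa

3855.273 Pa


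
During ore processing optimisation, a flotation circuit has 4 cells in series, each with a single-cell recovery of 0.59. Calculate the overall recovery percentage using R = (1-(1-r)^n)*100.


97.1742%

Complement of single-cell recovery:
1 - r = 1 - 0.59 = 0.41
Raise to power n:
(1 - r)^4 = 0.41^4 = 0.02825761
Overall recovery:
R = (1 - 0.02825761) * 100
= 97.1742%


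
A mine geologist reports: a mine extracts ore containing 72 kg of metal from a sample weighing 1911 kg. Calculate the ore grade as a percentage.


3.7677%

Ore grade = (metal mass / ore mass) * 100
= (72 / 1911) * 100
= 0.03767660911 * 100
= 3.7677%


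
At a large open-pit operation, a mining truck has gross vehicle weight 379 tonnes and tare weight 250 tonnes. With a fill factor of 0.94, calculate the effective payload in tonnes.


121.26 tonnes

Maximum payload = gross - tare
= 379 - 250 = 129 tonnes
Effective payload = max payload * fill factor
= 129 * 0.94
= 121.26 tonnes


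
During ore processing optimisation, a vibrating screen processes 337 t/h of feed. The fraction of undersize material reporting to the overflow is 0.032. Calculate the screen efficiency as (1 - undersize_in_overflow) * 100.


96.8%

Screen efficiency = (1 - fraction of undersize in overflow) * 100
= (1 - 0.032) * 100
= 0.968 * 100
= 96.8%


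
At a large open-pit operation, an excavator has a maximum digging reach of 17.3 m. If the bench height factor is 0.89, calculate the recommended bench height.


Bench height = reach * factor
= 17.3 * 0.89
= 15.397 m

15.397 m


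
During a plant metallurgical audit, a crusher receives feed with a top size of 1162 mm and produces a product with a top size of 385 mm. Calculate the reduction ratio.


3.0182

Reduction ratio = feed size / product size
= 1162 / 385
= 3.0182


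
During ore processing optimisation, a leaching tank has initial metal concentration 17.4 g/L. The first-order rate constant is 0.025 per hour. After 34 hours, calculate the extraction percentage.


Compute the exponent:
-k * t = -0.025 * 34 = -0.85
Remaining concentration:
C = 17.4 * exp(-0.85)
= 17.4 * 0.4274149319
= 7.437019816 g/L
Extracted = 17.4 - 7.437019816 = 9.962980184 g/L
Extraction % = 9.962980184 / 17.4 * 100
= 57.2585%

57.2585%


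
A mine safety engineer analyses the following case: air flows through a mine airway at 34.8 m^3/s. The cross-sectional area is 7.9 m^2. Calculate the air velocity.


Velocity = flow rate / cross-sectional area
= 34.8 / 7.9
= 4.4051 m/s

4.4051 m/s


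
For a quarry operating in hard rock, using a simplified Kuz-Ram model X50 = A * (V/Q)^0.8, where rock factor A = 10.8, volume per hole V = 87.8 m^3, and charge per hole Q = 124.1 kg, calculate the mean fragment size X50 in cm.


Compute V/Q:
V/Q = 87.8 / 124.1 = 0.7074939565
Raise to the power 0.8:
(V/Q)^0.8 = 0.7074939565^0.8 = 0.7581902365
Multiply by A:
X50 = 10.8 * 0.7581902365
= 8.1885 cm

8.1885 cm


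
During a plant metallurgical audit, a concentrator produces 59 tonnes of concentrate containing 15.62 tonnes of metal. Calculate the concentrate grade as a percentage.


Grade = (metal in concentrate / concentrate mass) * 100
= (15.62 / 59) * 100
= 0.2647457627 * 100
= 26.4746%

26.4746%


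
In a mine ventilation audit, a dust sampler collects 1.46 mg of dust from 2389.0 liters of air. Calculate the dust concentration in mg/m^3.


Convert liters to m^3: 1 m^3 = 1000 L
Concentration = mass / volume * 1000
= 1.46 / 2389.0 * 1000
= 0.0006111343658 * 1000
= 0.6111 mg/m^3

0.6111 mg/m^3


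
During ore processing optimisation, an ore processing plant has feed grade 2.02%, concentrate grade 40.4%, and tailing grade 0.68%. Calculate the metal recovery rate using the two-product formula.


67.4723%

Using the two-product formula:
R = 100 * c * (f - t) / (f * (c - t))
Numerator = 100 * 40.4 * (2.02 - 0.68)
= 100 * 40.4 * 1.34
= 5413.6
Denominator = 2.02 * (40.4 - 0.68)
= 2.02 * 39.72
= 80.2344
R = 5413.6 / 80.2344
= 67.4723%


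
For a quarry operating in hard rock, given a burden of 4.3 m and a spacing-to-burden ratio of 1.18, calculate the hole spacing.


5.074 m

Spacing = burden * ratio
= 4.3 * 1.18
= 5.074 m


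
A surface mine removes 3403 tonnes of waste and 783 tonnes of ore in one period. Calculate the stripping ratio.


Stripping ratio = waste tonnage / ore tonnage
= 3403 / 783
= 4.3461

4.3461


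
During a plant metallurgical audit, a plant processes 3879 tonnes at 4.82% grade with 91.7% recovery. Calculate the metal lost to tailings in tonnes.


15.5183 tonnes

Total metal in feed:
= 3879 * 4.82 / 100 = 186.9678 tonnes
Metal recovered:
= 186.9678 * 91.7 / 100 = 171.4494726 tonnes
Metal lost to tailings:
= 186.9678 - 171.4494726
= 15.5183 tonnes


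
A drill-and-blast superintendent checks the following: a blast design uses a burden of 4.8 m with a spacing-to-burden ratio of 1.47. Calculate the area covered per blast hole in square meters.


33.8688 m^2

First, find the spacing:
Spacing = burden * ratio = 4.8 * 1.47
= 7.056 m
Then, calculate the area:
Area = burden * spacing = 4.8 * 7.056
= 33.8688 m^2


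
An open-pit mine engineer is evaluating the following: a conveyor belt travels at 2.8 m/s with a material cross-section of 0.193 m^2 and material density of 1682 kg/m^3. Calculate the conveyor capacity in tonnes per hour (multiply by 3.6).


3272.2301 t/h

Volumetric flow = speed * area
= 2.8 * 0.193 = 0.5404 m^3/s
Mass flow = volumetric * density
= 0.5404 * 1682 = 908.9528 kg/s
Convert to t/h: multiply by 3.6
Capacity = 908.9528 * 3.6
= 3272.2301 t/h


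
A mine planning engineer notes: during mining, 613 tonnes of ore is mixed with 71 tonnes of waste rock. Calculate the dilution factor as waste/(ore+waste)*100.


10.3801%

Total material = ore + waste
= 613 + 71 = 684 tonnes
Dilution = waste / total * 100
= 71 / 684 * 100
= 0.1038011696 * 100
= 10.3801%


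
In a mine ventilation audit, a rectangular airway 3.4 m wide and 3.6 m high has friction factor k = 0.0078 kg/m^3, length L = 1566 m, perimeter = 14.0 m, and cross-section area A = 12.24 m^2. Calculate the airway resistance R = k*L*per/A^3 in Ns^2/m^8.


0.0933 Ns^2/m^8

Compute the numerator:
k * L * per = 0.0078 * 1566 * 14.0
= 171.0072
Compute the denominator:
A^3 = 12.24^3 = 1833.767424
Resistance:
R = 171.0072 / 1833.767424
= 0.0933 Ns^2/m^8


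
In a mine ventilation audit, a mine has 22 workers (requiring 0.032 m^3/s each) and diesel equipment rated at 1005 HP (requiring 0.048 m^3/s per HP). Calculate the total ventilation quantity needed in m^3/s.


48.944 m^3/s

Airflow for workers:
Q_people = 22 * 0.032 = 0.704 m^3/s
Airflow for diesel equipment:
Q_diesel = 1005 * 0.048 = 48.24 m^3/s
Total ventilation:
Q_total = 0.704 + 48.24
= 48.944 m^3/s


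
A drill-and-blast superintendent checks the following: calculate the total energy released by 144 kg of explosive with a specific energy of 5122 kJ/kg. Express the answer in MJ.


737.568 MJ

Energy = mass * specific_energy / 1000
= 144 * 5122 / 1000
= 737568 / 1000
= 737.568 MJ


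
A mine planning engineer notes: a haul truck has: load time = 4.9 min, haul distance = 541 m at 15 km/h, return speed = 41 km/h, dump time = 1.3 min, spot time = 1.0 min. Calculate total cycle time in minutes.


Convert haul speed to m/min: 15 * 1000/60 = 250 m/min
Haul time = 541 / 250 = 2.164 min
Convert return speed to m/min: 41 * 1000/60 = 683.3333333 m/min
Return time = 541 / 683.3333333 = 0.7917073171 min
Total cycle time:
= 4.9 + 2.164 + 1.3 + 0.7917073171 + 1.0
= 10.1557 min

10.1557 min


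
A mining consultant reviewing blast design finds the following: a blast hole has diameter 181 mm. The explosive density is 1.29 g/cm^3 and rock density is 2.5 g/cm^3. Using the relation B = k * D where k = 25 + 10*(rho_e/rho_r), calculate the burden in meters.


First, compute k:
rho_e / rho_r = 1.29 / 2.5 = 0.516
k = 25 + 10 * 0.516 = 30.16
Then, compute burden:
B = k * D / 1000 = 30.16 * 181 / 1000
= 5458.96 / 1000
= 5.459 m

5.459 m


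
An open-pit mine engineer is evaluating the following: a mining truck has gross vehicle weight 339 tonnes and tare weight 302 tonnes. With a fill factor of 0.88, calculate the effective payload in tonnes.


Maximum payload = gross - tare
= 339 - 302 = 37 tonnes
Effective payload = max payload * fill factor
= 37 * 0.88
= 32.56 tonnes

32.56 tonnes


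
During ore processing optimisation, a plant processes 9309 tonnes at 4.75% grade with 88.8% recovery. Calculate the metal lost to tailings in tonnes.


Total metal in feed:
= 9309 * 4.75 / 100 = 442.1775 tonnes
Metal recovered:
= 442.1775 * 88.8 / 100 = 392.65362 tonnes
Metal lost to tailings:
= 442.1775 - 392.65362
= 49.5239 tonnes

49.5239 tonnes


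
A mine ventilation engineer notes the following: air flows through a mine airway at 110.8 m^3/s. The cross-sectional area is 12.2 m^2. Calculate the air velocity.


Velocity = flow rate / cross-sectional area
= 110.8 / 12.2
= 9.082 m/s

9.082 m/s


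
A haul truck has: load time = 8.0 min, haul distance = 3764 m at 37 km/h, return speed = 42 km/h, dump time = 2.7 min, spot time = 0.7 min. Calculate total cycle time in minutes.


22.8809 min

Convert haul speed to m/min: 37 * 1000/60 = 616.6666667 m/min
Haul time = 3764 / 616.6666667 = 6.103783784 min
Convert return speed to m/min: 42 * 1000/60 = 700 m/min
Return time = 3764 / 700 = 5.377142857 min
Total cycle time:
= 8.0 + 6.103783784 + 2.7 + 5.377142857 + 0.7
= 22.8809 min


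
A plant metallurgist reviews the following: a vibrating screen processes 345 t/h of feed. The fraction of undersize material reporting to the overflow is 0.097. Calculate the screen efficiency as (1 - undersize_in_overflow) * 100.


Screen efficiency = (1 - fraction of undersize in overflow) * 100
= (1 - 0.097) * 100
= 0.903 * 100
= 90.3%

90.3%


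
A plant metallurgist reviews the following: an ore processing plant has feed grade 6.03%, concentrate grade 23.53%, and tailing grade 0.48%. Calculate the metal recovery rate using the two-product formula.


93.9565%

Using the two-product formula:
R = 100 * c * (f - t) / (f * (c - t))
Numerator = 100 * 23.53 * (6.03 - 0.48)
= 100 * 23.53 * 5.55
= 13059.15
Denominator = 6.03 * (23.53 - 0.48)
= 6.03 * 23.05
= 138.9915
R = 13059.15 / 138.9915
= 93.9565%


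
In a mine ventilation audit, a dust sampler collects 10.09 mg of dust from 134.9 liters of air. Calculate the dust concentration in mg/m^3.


74.7961 mg/m^3

Convert liters to m^3: 1 m^3 = 1000 L
Concentration = mass / volume * 1000
= 10.09 / 134.9 * 1000
= 0.07479614529 * 1000
= 74.7961 mg/m^3


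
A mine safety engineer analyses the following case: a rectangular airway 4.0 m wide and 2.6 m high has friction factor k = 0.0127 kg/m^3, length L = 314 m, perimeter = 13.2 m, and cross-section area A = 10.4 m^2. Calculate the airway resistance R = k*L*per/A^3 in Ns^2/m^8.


Compute the numerator:
k * L * per = 0.0127 * 314 * 13.2
= 52.63896
Compute the denominator:
A^3 = 10.4^3 = 1124.864
Resistance:
R = 52.63896 / 1124.864
= 0.0468 Ns^2/m^8

0.0468 Ns^2/m^8


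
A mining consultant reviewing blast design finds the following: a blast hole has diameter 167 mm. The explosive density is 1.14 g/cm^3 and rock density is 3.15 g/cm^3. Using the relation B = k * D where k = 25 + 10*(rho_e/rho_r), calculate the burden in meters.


4.7794 m

First, compute k:
rho_e / rho_r = 1.14 / 3.15 = 0.3619047619
k = 25 + 10 * 0.3619047619 = 28.61904762
Then, compute burden:
B = k * D / 1000 = 28.61904762 * 167 / 1000
= 4779.380952 / 1000
= 4.7794 m


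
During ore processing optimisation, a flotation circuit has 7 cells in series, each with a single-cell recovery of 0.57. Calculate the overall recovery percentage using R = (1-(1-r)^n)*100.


Complement of single-cell recovery:
1 - r = 1 - 0.57 = 0.43
Raise to power n:
(1 - r)^7 = 0.43^7 = 0.002718186111
Overall recovery:
R = (1 - 0.002718186111) * 100
= 99.7282%

99.7282%


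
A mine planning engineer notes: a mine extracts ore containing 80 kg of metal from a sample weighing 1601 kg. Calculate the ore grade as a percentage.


Ore grade = (metal mass / ore mass) * 100
= (80 / 1601) * 100
= 0.04996876952 * 100
= 4.9969%

4.9969%


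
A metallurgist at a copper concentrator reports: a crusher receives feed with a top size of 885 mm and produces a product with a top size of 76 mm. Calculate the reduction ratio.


11.6447

Reduction ratio = feed size / product size
= 885 / 76
= 11.6447


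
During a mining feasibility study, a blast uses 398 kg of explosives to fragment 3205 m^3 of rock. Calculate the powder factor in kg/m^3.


Powder factor = explosive mass / rock volume
= 398 / 3205
= 0.1242 kg/m^3

0.1242 kg/m^3


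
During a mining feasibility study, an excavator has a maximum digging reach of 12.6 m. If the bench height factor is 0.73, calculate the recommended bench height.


9.198 m

Bench height = reach * factor
= 12.6 * 0.73
= 9.198 m


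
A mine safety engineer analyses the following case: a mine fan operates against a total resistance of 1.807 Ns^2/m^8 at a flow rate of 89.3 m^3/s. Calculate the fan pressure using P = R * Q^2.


Compute Q^2:
Q^2 = 89.3^2 = 7974.49
Compute pressure:
P = R * Q^2 = 1.807 * 7974.49
= 14409.9034 Pa

14409.9034 Pa


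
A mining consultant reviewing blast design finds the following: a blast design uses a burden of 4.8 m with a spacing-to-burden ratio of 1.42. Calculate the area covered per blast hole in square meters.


32.7168 m^2

First, find the spacing:
Spacing = burden * ratio = 4.8 * 1.42
= 6.816 m
Then, calculate the area:
Area = burden * spacing = 4.8 * 6.816
= 32.7168 m^2


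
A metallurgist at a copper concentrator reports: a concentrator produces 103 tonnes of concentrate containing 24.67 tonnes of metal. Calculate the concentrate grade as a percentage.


23.9515%

Grade = (metal in concentrate / concentrate mass) * 100
= (24.67 / 103) * 100
= 0.2395145631 * 100
= 23.9515%


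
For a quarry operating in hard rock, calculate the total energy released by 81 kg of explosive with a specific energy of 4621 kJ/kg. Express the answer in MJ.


Energy = mass * specific_energy / 1000
= 81 * 4621 / 1000
= 374301 / 1000
= 374.301 MJ

374.301 MJ


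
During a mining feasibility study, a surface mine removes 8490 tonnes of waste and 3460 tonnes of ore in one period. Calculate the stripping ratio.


Stripping ratio = waste tonnage / ore tonnage
= 8490 / 3460
= 2.4538

2.4538


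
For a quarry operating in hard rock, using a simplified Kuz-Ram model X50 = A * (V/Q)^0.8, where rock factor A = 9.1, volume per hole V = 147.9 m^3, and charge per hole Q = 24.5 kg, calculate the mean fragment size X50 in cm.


Compute V/Q:
V/Q = 147.9 / 24.5 = 6.036734694
Raise to the power 0.8:
(V/Q)^0.8 = 6.036734694^0.8 = 4.21348713
Multiply by A:
X50 = 9.1 * 4.21348713
= 38.3427 cm

38.3427 cm


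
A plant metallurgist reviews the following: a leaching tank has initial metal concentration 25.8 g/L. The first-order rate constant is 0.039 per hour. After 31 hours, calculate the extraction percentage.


Compute the exponent:
-k * t = -0.039 * 31 = -1.209
Remaining concentration:
C = 25.8 * exp(-1.209)
= 25.8 * 0.2984956259
= 7.701187147 g/L
Extracted = 25.8 - 7.701187147 = 18.09881285 g/L
Extraction % = 18.09881285 / 25.8 * 100
= 70.1504%

70.1504%


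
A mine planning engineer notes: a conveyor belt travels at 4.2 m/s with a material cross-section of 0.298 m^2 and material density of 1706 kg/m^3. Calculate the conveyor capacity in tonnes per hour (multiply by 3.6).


7686.8266 t/h

Volumetric flow = speed * area
= 4.2 * 0.298 = 1.2516 m^3/s
Mass flow = volumetric * density
= 1.2516 * 1706 = 2135.2296 kg/s
Convert to t/h: multiply by 3.6
Capacity = 2135.2296 * 3.6
= 7686.8266 t/h


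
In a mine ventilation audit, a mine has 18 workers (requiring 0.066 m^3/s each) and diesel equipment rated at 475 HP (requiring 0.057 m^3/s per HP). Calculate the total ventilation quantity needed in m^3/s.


28.263 m^3/s

Airflow for workers:
Q_people = 18 * 0.066 = 1.188 m^3/s
Airflow for diesel equipment:
Q_diesel = 475 * 0.057 = 27.075 m^3/s
Total ventilation:
Q_total = 1.188 + 27.075
= 28.263 m^3/s


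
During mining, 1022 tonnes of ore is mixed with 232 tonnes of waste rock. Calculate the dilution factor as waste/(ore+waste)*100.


Total material = ore + waste
= 1022 + 232 = 1254 tonnes
Dilution = waste / total * 100
= 232 / 1254 * 100
= 0.1850079745 * 100
= 18.5008%

18.5008%


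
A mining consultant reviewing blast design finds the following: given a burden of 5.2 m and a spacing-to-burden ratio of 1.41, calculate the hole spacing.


7.332 m

Spacing = burden * ratio
= 5.2 * 1.41
= 7.332 m


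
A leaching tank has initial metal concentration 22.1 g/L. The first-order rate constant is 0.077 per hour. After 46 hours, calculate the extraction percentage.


Compute the exponent:
-k * t = -0.077 * 46 = -3.542
Remaining concentration:
C = 22.1 * exp(-3.542)
= 22.1 * 0.02895535842
= 0.639913421 g/L
Extracted = 22.1 - 0.639913421 = 21.46008658 g/L
Extraction % = 21.46008658 / 22.1 * 100
= 97.1045%

97.1045%


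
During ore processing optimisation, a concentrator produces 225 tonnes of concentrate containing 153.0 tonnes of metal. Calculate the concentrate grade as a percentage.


Grade = (metal in concentrate / concentrate mass) * 100
= (153.0 / 225) * 100
= 0.68 * 100
= 68.0%

68.0%


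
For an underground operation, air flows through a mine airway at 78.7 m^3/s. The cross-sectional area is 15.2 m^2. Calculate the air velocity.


5.1776 m/s

Velocity = flow rate / cross-sectional area
= 78.7 / 15.2
= 5.1776 m/s


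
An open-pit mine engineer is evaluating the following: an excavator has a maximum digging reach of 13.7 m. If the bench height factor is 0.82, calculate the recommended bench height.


Bench height = reach * factor
= 13.7 * 0.82
= 11.234 m

11.234 m


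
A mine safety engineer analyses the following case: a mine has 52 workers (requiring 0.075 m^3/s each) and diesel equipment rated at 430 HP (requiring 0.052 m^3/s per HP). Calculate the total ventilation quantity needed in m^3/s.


Airflow for workers:
Q_people = 52 * 0.075 = 3.9 m^3/s
Airflow for diesel equipment:
Q_diesel = 430 * 0.052 = 22.36 m^3/s
Total ventilation:
Q_total = 3.9 + 22.36
= 26.26 m^3/s

26.26 m^3/s


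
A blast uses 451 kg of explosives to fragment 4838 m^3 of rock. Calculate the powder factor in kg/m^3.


0.0932 kg/m^3

Powder factor = explosive mass / rock volume
= 451 / 4838
= 0.0932 kg/m^3


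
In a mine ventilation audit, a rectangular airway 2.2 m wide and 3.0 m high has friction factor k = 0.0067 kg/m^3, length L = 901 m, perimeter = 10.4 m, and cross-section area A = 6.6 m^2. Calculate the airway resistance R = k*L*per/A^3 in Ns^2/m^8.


Compute the numerator:
k * L * per = 0.0067 * 901 * 10.4
= 62.78168
Compute the denominator:
A^3 = 6.6^3 = 287.496
Resistance:
R = 62.78168 / 287.496
= 0.2184 Ns^2/m^8

0.2184 Ns^2/m^8


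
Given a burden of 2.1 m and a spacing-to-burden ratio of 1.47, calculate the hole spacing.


Spacing = burden * ratio
= 2.1 * 1.47
= 3.087 m

3.087 m


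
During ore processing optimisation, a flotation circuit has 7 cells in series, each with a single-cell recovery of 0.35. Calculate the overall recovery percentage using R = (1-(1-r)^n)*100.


Complement of single-cell recovery:
1 - r = 1 - 0.35 = 0.65
Raise to power n:
(1 - r)^7 = 0.65^7 = 0.04902227891
Overall recovery:
R = (1 - 0.04902227891) * 100
= 95.0978%

95.0978%


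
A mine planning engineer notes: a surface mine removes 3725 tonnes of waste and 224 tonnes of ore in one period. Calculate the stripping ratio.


16.6295

Stripping ratio = waste tonnage / ore tonnage
= 3725 / 224
= 16.6295


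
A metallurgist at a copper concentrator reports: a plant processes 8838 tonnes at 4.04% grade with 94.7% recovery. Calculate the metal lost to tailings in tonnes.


Total metal in feed:
= 8838 * 4.04 / 100 = 357.0552 tonnes
Metal recovered:
= 357.0552 * 94.7 / 100 = 338.1312744 tonnes
Metal lost to tailings:
= 357.0552 - 338.1312744
= 18.9239 tonnes

18.9239 tonnes


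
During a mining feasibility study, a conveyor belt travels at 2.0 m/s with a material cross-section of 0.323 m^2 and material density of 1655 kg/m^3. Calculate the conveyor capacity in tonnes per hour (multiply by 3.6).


Volumetric flow = speed * area
= 2.0 * 0.323 = 0.646 m^3/s
Mass flow = volumetric * density
= 0.646 * 1655 = 1069.13 kg/s
Convert to t/h: multiply by 3.6
Capacity = 1069.13 * 3.6
= 3848.868 t/h

3848.868 t/h


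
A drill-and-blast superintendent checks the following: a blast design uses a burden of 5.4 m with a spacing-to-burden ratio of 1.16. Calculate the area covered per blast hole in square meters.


33.8256 m^2

First, find the spacing:
Spacing = burden * ratio = 5.4 * 1.16
= 6.264 m
Then, calculate the area:
Area = burden * spacing = 5.4 * 6.264
= 33.8256 m^2


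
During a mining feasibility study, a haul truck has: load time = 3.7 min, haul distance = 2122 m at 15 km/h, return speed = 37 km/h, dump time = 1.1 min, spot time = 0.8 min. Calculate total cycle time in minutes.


17.5291 min

Convert haul speed to m/min: 15 * 1000/60 = 250 m/min
Haul time = 2122 / 250 = 8.488 min
Convert return speed to m/min: 37 * 1000/60 = 616.6666667 m/min
Return time = 2122 / 616.6666667 = 3.441081081 min
Total cycle time:
= 3.7 + 8.488 + 1.1 + 3.441081081 + 0.8
= 17.5291 min


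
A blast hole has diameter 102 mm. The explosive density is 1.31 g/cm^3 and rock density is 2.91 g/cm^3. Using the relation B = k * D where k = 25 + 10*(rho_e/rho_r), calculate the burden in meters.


3.0092 m

First, compute k:
rho_e / rho_r = 1.31 / 2.91 = 0.4501718213
k = 25 + 10 * 0.4501718213 = 29.50171821
Then, compute burden:
B = k * D / 1000 = 29.50171821 * 102 / 1000
= 3009.175258 / 1000
= 3.0092 m


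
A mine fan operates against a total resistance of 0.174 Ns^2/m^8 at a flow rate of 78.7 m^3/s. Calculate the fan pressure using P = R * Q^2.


1077.7021 Pa

Compute Q^2:
Q^2 = 78.7^2 = 6193.69
Compute pressure:
P = R * Q^2 = 0.174 * 6193.69
= 1077.7021 Pa


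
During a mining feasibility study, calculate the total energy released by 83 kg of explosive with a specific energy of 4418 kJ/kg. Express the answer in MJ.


366.694 MJ

Energy = mass * specific_energy / 1000
= 83 * 4418 / 1000
= 366694 / 1000
= 366.694 MJ


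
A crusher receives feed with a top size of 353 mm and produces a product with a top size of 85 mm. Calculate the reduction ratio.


Reduction ratio = feed size / product size
= 353 / 85
= 4.1529

4.1529


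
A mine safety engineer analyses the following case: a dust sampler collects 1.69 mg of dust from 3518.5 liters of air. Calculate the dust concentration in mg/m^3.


0.4803 mg/m^3

Convert liters to m^3: 1 m^3 = 1000 L
Concentration = mass / volume * 1000
= 1.69 / 3518.5 * 1000
= 0.0004803183175 * 1000
= 0.4803 mg/m^3


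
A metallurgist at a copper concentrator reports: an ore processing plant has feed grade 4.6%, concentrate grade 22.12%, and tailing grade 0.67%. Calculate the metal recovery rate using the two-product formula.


88.1034%

Using the two-product formula:
R = 100 * c * (f - t) / (f * (c - t))
Numerator = 100 * 22.12 * (4.6 - 0.67)
= 100 * 22.12 * 3.93
= 8693.16
Denominator = 4.6 * (22.12 - 0.67)
= 4.6 * 21.45
= 98.67
R = 8693.16 / 98.67
= 88.1034%


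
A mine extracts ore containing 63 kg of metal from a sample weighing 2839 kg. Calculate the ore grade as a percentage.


Ore grade = (metal mass / ore mass) * 100
= (63 / 2839) * 100
= 0.02219091229 * 100
= 2.2191%

2.2191%


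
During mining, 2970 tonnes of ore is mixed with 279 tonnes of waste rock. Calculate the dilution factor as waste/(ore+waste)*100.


8.5873%

Total material = ore + waste
= 2970 + 279 = 3249 tonnes
Dilution = waste / total * 100
= 279 / 3249 * 100
= 0.08587257618 * 100
= 8.5873%


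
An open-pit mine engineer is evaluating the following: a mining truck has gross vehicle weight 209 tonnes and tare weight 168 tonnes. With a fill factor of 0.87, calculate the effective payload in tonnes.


Maximum payload = gross - tare
= 209 - 168 = 41 tonnes
Effective payload = max payload * fill factor
= 41 * 0.87
= 35.67 tonnes

35.67 tonnes


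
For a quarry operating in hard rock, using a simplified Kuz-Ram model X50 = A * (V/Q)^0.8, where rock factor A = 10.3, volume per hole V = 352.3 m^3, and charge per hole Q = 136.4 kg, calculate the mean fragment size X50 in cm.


22.0047 cm

Compute V/Q:
V/Q = 352.3 / 136.4 = 2.582844575
Raise to the power 0.8:
(V/Q)^0.8 = 2.582844575^0.8 = 2.136380564
Multiply by A:
X50 = 10.3 * 2.136380564
= 22.0047 cm


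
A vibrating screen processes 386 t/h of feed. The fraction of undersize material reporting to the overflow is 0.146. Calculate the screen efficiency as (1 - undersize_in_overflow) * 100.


85.4%

Screen efficiency = (1 - fraction of undersize in overflow) * 100
= (1 - 0.146) * 100
= 0.854 * 100
= 85.4%


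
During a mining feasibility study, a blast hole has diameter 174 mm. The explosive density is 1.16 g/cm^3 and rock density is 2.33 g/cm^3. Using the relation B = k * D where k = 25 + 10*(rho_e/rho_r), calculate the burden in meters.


5.2163 m

First, compute k:
rho_e / rho_r = 1.16 / 2.33 = 0.4978540773
k = 25 + 10 * 0.4978540773 = 29.97854077
Then, compute burden:
B = k * D / 1000 = 29.97854077 * 174 / 1000
= 5216.266094 / 1000
= 5.2163 m


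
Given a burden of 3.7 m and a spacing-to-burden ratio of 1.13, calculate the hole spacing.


4.181 m

Spacing = burden * ratio
= 3.7 * 1.13
= 4.181 m


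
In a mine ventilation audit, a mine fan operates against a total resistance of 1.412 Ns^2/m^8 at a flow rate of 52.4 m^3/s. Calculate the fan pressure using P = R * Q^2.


3877.0131 Pa

Compute Q^2:
Q^2 = 52.4^2 = 2745.76
Compute pressure:
P = R * Q^2 = 1.412 * 2745.76
= 3877.0131 Pa


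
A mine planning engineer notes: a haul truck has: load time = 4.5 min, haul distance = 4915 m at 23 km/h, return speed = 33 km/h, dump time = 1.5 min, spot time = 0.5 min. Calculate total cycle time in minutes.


28.2581 min

Convert haul speed to m/min: 23 * 1000/60 = 383.3333333 m/min
Haul time = 4915 / 383.3333333 = 12.82173913 min
Convert return speed to m/min: 33 * 1000/60 = 550 m/min
Return time = 4915 / 550 = 8.936363636 min
Total cycle time:
= 4.5 + 12.82173913 + 1.5 + 8.936363636 + 0.5
= 28.2581 min


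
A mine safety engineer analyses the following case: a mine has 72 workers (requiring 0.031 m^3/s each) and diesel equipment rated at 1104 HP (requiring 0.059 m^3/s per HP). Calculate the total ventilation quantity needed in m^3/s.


Airflow for workers:
Q_people = 72 * 0.031 = 2.232 m^3/s
Airflow for diesel equipment:
Q_diesel = 1104 * 0.059 = 65.136 m^3/s
Total ventilation:
Q_total = 2.232 + 65.136
= 67.368 m^3/s

67.368 m^3/s


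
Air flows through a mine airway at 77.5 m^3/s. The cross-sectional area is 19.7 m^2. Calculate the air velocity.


3.934 m/s

Velocity = flow rate / cross-sectional area
= 77.5 / 19.7
= 3.934 m/s


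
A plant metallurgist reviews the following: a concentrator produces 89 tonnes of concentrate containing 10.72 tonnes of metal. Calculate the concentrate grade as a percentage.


12.0449%

Grade = (metal in concentrate / concentrate mass) * 100
= (10.72 / 89) * 100
= 0.1204494382 * 100
= 12.0449%


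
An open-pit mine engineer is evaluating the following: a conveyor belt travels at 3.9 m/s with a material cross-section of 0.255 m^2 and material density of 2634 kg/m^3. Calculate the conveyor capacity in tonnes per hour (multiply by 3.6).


9430.2468 t/h

Volumetric flow = speed * area
= 3.9 * 0.255 = 0.9945 m^3/s
Mass flow = volumetric * density
= 0.9945 * 2634 = 2619.513 kg/s
Convert to t/h: multiply by 3.6
Capacity = 2619.513 * 3.6
= 9430.2468 t/h


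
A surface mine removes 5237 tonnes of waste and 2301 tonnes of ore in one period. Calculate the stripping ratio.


2.276

Stripping ratio = waste tonnage / ore tonnage
= 5237 / 2301
= 2.276


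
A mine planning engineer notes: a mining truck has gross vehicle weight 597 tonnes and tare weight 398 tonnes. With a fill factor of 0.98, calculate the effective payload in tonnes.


Maximum payload = gross - tare
= 597 - 398 = 199 tonnes
Effective payload = max payload * fill factor
= 199 * 0.98
= 195.02 tonnes

195.02 tonnes


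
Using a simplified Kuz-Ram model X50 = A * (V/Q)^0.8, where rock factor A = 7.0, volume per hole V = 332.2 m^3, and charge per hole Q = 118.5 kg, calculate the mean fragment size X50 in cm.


Compute V/Q:
V/Q = 332.2 / 118.5 = 2.803375527
Raise to the power 0.8:
(V/Q)^0.8 = 2.803375527^0.8 = 2.281103665
Multiply by A:
X50 = 7.0 * 2.281103665
= 15.9677 cm

15.9677 cm


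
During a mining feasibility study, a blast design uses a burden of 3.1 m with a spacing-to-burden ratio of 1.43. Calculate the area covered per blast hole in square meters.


First, find the spacing:
Spacing = burden * ratio = 3.1 * 1.43
= 4.433 m
Then, calculate the area:
Area = burden * spacing = 3.1 * 4.433
= 13.7423 m^2

13.7423 m^2


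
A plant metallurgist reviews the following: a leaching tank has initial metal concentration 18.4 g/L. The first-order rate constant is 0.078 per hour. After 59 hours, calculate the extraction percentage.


98.9968%

Compute the exponent:
-k * t = -0.078 * 59 = -4.602
Remaining concentration:
C = 18.4 * exp(-4.602)
= 18.4 * 0.01003175216
= 0.1845842398 g/L
Extracted = 18.4 - 0.1845842398 = 18.21541576 g/L
Extraction % = 18.21541576 / 18.4 * 100
= 98.9968%


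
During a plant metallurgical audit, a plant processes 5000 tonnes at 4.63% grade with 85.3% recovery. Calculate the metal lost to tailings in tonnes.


34.0305 tonnes

Total metal in feed:
= 5000 * 4.63 / 100 = 231.5 tonnes
Metal recovered:
= 231.5 * 85.3 / 100 = 197.4695 tonnes
Metal lost to tailings:
= 231.5 - 197.4695
= 34.0305 tonnes


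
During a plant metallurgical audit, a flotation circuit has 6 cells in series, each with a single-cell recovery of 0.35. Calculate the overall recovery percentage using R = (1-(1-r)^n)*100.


Complement of single-cell recovery:
1 - r = 1 - 0.35 = 0.65
Raise to power n:
(1 - r)^6 = 0.65^6 = 0.07541889063
Overall recovery:
R = (1 - 0.07541889063) * 100
= 92.4581%

92.4581%


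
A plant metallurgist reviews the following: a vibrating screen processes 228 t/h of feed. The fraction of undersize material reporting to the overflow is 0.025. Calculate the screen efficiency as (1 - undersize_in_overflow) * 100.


Screen efficiency = (1 - fraction of undersize in overflow) * 100
= (1 - 0.025) * 100
= 0.975 * 100
= 97.5%

97.5%


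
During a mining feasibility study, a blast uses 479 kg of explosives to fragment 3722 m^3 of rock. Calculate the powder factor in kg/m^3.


Powder factor = explosive mass / rock volume
= 479 / 3722
= 0.1287 kg/m^3

0.1287 kg/m^3


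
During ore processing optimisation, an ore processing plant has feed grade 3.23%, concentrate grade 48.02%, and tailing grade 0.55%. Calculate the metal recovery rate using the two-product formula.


83.9335%

Using the two-product formula:
R = 100 * c * (f - t) / (f * (c - t))
Numerator = 100 * 48.02 * (3.23 - 0.55)
= 100 * 48.02 * 2.68
= 12869.36
Denominator = 3.23 * (48.02 - 0.55)
= 3.23 * 47.47
= 153.3281
R = 12869.36 / 153.3281
= 83.9335%


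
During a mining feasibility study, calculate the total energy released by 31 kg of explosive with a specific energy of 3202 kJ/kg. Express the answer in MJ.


99.262 MJ

Energy = mass * specific_energy / 1000
= 31 * 3202 / 1000
= 99262 / 1000
= 99.262 MJ


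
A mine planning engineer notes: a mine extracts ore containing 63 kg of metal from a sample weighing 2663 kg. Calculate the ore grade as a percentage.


Ore grade = (metal mass / ore mass) * 100
= (63 / 2663) * 100
= 0.0236575291 * 100
= 2.3658%

2.3658%


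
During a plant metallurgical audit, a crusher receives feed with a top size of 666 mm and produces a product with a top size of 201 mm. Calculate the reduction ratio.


Reduction ratio = feed size / product size
= 666 / 201
= 3.3134

3.3134


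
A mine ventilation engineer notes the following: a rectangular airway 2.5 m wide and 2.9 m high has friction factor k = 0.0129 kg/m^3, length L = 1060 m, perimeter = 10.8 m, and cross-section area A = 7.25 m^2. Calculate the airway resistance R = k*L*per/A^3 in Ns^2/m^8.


Compute the numerator:
k * L * per = 0.0129 * 1060 * 10.8
= 147.6792
Compute the denominator:
A^3 = 7.25^3 = 381.078125
Resistance:
R = 147.6792 / 381.078125
= 0.3875 Ns^2/m^8

0.3875 Ns^2/m^8


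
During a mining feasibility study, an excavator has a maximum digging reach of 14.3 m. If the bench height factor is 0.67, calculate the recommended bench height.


9.581 m

Bench height = reach * factor
= 14.3 * 0.67
= 9.581 m


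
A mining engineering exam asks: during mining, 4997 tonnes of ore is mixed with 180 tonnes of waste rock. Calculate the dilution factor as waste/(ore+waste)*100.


Total material = ore + waste
= 4997 + 180 = 5177 tonnes
Dilution = waste / total * 100
= 180 / 5177 * 100
= 0.03476917133 * 100
= 3.4769%

3.4769%


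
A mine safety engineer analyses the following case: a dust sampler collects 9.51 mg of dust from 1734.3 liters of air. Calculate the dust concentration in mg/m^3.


5.4835 mg/m^3

Convert liters to m^3: 1 m^3 = 1000 L
Concentration = mass / volume * 1000
= 9.51 / 1734.3 * 1000
= 0.005483480367 * 1000
= 5.4835 mg/m^3


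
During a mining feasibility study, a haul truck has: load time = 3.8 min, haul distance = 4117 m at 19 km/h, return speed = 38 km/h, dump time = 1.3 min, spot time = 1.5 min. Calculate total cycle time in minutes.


Convert haul speed to m/min: 19 * 1000/60 = 316.6666667 m/min
Haul time = 4117 / 316.6666667 = 13.00105263 min
Convert return speed to m/min: 38 * 1000/60 = 633.3333333 m/min
Return time = 4117 / 633.3333333 = 6.500526316 min
Total cycle time:
= 3.8 + 13.00105263 + 1.3 + 6.500526316 + 1.5
= 26.1016 min

26.1016 min


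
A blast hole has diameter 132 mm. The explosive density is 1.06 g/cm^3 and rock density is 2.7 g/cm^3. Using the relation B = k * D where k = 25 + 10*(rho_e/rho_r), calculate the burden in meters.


3.8182 m

First, compute k:
rho_e / rho_r = 1.06 / 2.7 = 0.3925925926
k = 25 + 10 * 0.3925925926 = 28.92592593
Then, compute burden:
B = k * D / 1000 = 28.92592593 * 132 / 1000
= 3818.222222 / 1000
= 3.8182 m


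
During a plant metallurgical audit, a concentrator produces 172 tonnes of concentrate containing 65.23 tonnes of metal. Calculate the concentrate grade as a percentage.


Grade = (metal in concentrate / concentrate mass) * 100
= (65.23 / 172) * 100
= 0.379244186 * 100
= 37.9244%

37.9244%


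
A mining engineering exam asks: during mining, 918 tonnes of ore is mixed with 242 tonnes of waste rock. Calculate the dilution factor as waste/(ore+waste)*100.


Total material = ore + waste
= 918 + 242 = 1160 tonnes
Dilution = waste / total * 100
= 242 / 1160 * 100
= 0.2086206897 * 100
= 20.8621%

20.8621%


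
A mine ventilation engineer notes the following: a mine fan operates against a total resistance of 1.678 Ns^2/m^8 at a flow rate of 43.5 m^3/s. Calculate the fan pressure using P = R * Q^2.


Compute Q^2:
Q^2 = 43.5^2 = 1892.25
Compute pressure:
P = R * Q^2 = 1.678 * 1892.25
= 3175.1955 Pa

3175.1955 Pa


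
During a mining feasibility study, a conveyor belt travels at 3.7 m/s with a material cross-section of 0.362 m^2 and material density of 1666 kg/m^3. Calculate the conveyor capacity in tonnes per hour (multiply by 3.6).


Volumetric flow = speed * area
= 3.7 * 0.362 = 1.3394 m^3/s
Mass flow = volumetric * density
= 1.3394 * 1666 = 2231.4404 kg/s
Convert to t/h: multiply by 3.6
Capacity = 2231.4404 * 3.6
= 8033.1854 t/h

8033.1854 t/h


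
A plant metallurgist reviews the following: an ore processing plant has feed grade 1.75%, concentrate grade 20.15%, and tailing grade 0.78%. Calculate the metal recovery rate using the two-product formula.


Using the two-product formula:
R = 100 * c * (f - t) / (f * (c - t))
Numerator = 100 * 20.15 * (1.75 - 0.78)
= 100 * 20.15 * 0.97
= 1954.55
Denominator = 1.75 * (20.15 - 0.78)
= 1.75 * 19.37
= 33.8975
R = 1954.55 / 33.8975
= 57.6606%

57.6606%


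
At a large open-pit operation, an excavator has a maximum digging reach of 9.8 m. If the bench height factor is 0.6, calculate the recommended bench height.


5.88 m

Bench height = reach * factor
= 9.8 * 0.6
= 5.88 m


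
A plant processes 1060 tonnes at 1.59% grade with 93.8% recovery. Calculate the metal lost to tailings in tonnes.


1.0449 tonnes

Total metal in feed:
= 1060 * 1.59 / 100 = 16.854 tonnes
Metal recovered:
= 16.854 * 93.8 / 100 = 15.809052 tonnes
Metal lost to tailings:
= 16.854 - 15.809052
= 1.0449 tonnes


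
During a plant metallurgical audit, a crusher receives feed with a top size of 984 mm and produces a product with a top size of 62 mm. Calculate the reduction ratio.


15.871

Reduction ratio = feed size / product size
= 984 / 62
= 15.871
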